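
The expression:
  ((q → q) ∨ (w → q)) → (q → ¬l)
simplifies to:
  ¬l ∨ ¬q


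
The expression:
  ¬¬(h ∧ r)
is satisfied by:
  {r: True, h: True}


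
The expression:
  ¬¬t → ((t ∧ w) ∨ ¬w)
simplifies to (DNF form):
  True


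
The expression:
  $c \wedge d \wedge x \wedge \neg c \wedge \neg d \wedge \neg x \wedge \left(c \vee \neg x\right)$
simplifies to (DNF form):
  $\text{False}$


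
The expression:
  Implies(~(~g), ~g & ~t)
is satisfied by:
  {g: False}


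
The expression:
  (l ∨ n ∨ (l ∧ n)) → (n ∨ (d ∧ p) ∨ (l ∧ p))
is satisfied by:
  {n: True, p: True, l: False}
  {n: True, l: False, p: False}
  {p: True, l: False, n: False}
  {p: False, l: False, n: False}
  {n: True, p: True, l: True}
  {n: True, l: True, p: False}
  {p: True, l: True, n: False}


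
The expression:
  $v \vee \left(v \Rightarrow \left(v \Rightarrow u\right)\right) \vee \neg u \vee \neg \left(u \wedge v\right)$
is always true.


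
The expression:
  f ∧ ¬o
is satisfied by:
  {f: True, o: False}


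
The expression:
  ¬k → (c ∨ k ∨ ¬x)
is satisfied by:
  {k: True, c: True, x: False}
  {k: True, c: False, x: False}
  {c: True, k: False, x: False}
  {k: False, c: False, x: False}
  {x: True, k: True, c: True}
  {x: True, k: True, c: False}
  {x: True, c: True, k: False}


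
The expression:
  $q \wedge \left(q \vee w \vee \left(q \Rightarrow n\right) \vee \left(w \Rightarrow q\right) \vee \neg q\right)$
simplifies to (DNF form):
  $q$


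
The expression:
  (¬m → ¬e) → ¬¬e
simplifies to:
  e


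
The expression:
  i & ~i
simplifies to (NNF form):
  False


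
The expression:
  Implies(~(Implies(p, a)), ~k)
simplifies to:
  a | ~k | ~p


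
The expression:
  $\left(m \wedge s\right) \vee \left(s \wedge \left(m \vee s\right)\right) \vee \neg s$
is always true.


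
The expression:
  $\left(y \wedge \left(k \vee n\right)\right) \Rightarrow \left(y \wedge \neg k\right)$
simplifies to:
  $\neg k \vee \neg y$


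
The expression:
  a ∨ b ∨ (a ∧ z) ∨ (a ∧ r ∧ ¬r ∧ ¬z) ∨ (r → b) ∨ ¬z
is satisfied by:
  {a: True, b: True, z: False, r: False}
  {a: True, z: False, b: False, r: False}
  {b: True, a: False, z: False, r: False}
  {a: False, z: False, b: False, r: False}
  {r: True, a: True, b: True, z: False}
  {r: True, a: True, z: False, b: False}
  {r: True, b: True, a: False, z: False}
  {r: True, a: False, z: False, b: False}
  {a: True, z: True, b: True, r: False}
  {a: True, z: True, r: False, b: False}
  {z: True, b: True, r: False, a: False}
  {z: True, r: False, b: False, a: False}
  {a: True, z: True, r: True, b: True}
  {a: True, z: True, r: True, b: False}
  {z: True, r: True, b: True, a: False}


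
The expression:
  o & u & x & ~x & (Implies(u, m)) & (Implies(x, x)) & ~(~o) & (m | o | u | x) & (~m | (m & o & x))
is never true.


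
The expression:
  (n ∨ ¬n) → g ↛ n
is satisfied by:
  {g: True, n: False}


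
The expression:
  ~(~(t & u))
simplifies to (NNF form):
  t & u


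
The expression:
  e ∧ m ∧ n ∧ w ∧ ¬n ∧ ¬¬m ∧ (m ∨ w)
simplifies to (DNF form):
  False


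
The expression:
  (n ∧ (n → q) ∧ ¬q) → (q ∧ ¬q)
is always true.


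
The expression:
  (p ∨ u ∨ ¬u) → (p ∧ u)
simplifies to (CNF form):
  p ∧ u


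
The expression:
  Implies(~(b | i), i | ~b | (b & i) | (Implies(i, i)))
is always true.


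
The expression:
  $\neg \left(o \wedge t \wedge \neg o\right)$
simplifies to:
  $\text{True}$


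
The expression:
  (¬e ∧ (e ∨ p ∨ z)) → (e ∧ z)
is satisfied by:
  {e: True, p: False, z: False}
  {z: True, e: True, p: False}
  {e: True, p: True, z: False}
  {z: True, e: True, p: True}
  {z: False, p: False, e: False}


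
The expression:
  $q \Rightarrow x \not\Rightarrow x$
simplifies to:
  $\neg q$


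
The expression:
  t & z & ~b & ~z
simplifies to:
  False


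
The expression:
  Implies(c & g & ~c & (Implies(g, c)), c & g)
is always true.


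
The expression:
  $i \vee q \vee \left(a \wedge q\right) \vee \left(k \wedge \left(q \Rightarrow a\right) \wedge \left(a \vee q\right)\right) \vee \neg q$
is always true.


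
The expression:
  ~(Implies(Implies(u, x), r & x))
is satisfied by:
  {u: False, r: False, x: False}
  {x: True, u: False, r: False}
  {r: True, u: False, x: False}
  {x: True, u: True, r: False}


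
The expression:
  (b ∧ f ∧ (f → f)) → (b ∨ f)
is always true.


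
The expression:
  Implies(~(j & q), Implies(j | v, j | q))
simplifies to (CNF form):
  j | q | ~v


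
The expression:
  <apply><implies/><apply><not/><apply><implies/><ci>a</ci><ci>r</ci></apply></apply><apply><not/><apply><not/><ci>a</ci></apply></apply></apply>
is always true.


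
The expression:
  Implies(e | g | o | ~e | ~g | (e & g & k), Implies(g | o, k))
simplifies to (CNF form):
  (k | ~g) & (k | ~o)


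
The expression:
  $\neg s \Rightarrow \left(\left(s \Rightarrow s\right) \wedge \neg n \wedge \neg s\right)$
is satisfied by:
  {s: True, n: False}
  {n: False, s: False}
  {n: True, s: True}


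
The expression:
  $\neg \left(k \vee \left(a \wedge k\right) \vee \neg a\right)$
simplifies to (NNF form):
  $a \wedge \neg k$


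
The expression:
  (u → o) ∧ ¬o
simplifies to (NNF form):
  ¬o ∧ ¬u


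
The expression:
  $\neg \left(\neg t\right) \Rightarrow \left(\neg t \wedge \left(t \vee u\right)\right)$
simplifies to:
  $\neg t$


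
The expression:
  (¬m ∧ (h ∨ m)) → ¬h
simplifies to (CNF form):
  m ∨ ¬h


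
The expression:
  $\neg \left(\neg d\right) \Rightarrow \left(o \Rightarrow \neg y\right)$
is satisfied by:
  {o: False, d: False, y: False}
  {y: True, o: False, d: False}
  {d: True, o: False, y: False}
  {y: True, d: True, o: False}
  {o: True, y: False, d: False}
  {y: True, o: True, d: False}
  {d: True, o: True, y: False}


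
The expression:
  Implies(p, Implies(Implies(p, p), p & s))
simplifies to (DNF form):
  s | ~p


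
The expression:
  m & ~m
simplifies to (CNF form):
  False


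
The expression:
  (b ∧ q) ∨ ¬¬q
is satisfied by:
  {q: True}


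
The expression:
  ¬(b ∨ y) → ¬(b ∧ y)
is always true.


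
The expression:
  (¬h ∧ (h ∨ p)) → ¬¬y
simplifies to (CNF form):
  h ∨ y ∨ ¬p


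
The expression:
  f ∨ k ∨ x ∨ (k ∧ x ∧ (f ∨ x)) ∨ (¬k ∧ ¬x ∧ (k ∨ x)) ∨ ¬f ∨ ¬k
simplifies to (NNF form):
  True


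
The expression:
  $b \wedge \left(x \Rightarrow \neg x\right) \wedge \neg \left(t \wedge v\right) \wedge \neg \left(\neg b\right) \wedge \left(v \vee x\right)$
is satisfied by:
  {b: True, v: True, t: False, x: False}


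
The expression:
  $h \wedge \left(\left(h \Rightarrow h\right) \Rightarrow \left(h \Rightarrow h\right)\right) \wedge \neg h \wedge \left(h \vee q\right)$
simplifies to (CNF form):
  $\text{False}$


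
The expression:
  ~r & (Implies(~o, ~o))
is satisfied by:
  {r: False}


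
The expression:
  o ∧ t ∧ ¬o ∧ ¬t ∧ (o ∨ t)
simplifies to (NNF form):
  False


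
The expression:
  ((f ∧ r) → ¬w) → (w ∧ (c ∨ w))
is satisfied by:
  {w: True}


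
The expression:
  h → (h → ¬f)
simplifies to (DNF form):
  ¬f ∨ ¬h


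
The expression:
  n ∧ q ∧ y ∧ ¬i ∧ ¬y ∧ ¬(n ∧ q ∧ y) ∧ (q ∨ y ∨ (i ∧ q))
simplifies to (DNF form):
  False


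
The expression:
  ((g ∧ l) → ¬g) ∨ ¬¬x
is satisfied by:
  {x: True, l: False, g: False}
  {l: False, g: False, x: False}
  {g: True, x: True, l: False}
  {g: True, l: False, x: False}
  {x: True, l: True, g: False}
  {l: True, x: False, g: False}
  {g: True, l: True, x: True}


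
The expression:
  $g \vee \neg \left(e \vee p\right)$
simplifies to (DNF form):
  $g \vee \left(\neg e \wedge \neg p\right)$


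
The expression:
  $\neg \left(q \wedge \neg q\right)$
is always true.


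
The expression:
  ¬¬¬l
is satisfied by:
  {l: False}


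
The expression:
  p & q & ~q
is never true.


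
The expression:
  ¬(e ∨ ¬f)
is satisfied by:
  {f: True, e: False}


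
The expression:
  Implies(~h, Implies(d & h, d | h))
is always true.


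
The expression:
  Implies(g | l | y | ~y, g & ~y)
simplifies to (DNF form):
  g & ~y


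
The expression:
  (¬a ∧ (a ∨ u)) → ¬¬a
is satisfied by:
  {a: True, u: False}
  {u: False, a: False}
  {u: True, a: True}


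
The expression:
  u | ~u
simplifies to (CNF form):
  True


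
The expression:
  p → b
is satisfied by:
  {b: True, p: False}
  {p: False, b: False}
  {p: True, b: True}


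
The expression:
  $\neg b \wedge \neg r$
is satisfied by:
  {r: False, b: False}


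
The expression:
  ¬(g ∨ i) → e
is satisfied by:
  {i: True, e: True, g: True}
  {i: True, e: True, g: False}
  {i: True, g: True, e: False}
  {i: True, g: False, e: False}
  {e: True, g: True, i: False}
  {e: True, g: False, i: False}
  {g: True, e: False, i: False}


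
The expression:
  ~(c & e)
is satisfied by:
  {c: False, e: False}
  {e: True, c: False}
  {c: True, e: False}


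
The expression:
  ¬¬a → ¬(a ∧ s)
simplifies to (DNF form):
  ¬a ∨ ¬s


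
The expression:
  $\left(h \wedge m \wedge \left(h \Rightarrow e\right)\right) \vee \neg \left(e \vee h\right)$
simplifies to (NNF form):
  $\left(e \vee \neg h\right) \wedge \left(h \vee \neg e\right) \wedge \left(m \vee \neg h\right)$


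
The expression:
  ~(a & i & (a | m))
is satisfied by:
  {a: False, i: False}
  {i: True, a: False}
  {a: True, i: False}


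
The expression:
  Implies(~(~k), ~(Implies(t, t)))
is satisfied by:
  {k: False}


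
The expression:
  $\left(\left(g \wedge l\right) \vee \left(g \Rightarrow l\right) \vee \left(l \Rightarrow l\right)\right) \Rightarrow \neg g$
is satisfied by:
  {g: False}


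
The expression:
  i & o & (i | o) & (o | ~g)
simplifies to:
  i & o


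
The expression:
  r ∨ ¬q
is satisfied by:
  {r: True, q: False}
  {q: False, r: False}
  {q: True, r: True}


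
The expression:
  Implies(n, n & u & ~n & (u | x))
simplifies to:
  ~n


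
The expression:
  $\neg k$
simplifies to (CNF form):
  $\neg k$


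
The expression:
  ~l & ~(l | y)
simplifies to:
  ~l & ~y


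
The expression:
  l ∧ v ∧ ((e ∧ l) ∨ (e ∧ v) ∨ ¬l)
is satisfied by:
  {v: True, e: True, l: True}


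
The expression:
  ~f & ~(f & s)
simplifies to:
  ~f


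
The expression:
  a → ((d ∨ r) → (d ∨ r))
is always true.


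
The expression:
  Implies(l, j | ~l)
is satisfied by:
  {j: True, l: False}
  {l: False, j: False}
  {l: True, j: True}


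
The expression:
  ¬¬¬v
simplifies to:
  ¬v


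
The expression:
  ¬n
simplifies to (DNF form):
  ¬n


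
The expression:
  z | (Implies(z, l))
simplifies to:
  True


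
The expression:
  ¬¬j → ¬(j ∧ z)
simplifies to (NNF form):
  ¬j ∨ ¬z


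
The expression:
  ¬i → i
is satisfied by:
  {i: True}


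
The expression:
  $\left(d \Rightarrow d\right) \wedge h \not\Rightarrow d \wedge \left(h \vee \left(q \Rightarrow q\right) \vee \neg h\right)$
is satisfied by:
  {h: True, d: False}


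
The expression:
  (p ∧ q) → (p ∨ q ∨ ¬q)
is always true.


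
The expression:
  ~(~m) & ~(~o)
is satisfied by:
  {m: True, o: True}


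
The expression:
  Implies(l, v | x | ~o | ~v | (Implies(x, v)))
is always true.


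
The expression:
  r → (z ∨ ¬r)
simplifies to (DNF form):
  z ∨ ¬r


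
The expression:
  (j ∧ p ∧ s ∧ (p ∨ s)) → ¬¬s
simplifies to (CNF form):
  True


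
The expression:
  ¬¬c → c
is always true.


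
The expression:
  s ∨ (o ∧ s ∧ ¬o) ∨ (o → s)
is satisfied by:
  {s: True, o: False}
  {o: False, s: False}
  {o: True, s: True}


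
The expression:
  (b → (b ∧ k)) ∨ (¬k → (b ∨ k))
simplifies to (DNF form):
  True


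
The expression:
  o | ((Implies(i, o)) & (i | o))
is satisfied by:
  {o: True}


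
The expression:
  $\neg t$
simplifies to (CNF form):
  $\neg t$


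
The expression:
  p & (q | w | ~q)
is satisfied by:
  {p: True}


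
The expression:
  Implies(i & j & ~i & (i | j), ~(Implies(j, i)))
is always true.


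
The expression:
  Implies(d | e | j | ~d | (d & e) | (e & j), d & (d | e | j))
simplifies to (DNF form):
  d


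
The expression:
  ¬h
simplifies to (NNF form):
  ¬h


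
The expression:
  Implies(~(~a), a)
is always true.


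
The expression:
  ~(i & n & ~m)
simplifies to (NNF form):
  m | ~i | ~n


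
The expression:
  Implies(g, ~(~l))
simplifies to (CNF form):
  l | ~g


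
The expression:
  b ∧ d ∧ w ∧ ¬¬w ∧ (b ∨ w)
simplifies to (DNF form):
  b ∧ d ∧ w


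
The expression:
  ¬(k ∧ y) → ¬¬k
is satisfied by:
  {k: True}


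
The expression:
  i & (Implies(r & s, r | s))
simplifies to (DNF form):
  i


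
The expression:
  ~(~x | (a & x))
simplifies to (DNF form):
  x & ~a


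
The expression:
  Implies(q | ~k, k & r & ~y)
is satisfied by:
  {k: True, r: True, y: False, q: False}
  {k: True, y: False, q: False, r: False}
  {k: True, r: True, y: True, q: False}
  {k: True, y: True, q: False, r: False}
  {k: True, q: True, r: True, y: False}


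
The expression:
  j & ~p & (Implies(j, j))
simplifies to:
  j & ~p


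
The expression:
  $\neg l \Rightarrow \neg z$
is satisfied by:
  {l: True, z: False}
  {z: False, l: False}
  {z: True, l: True}


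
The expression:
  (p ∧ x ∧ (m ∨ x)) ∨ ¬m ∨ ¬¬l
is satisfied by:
  {p: True, l: True, x: True, m: False}
  {p: True, l: True, x: False, m: False}
  {l: True, x: True, m: False, p: False}
  {l: True, x: False, m: False, p: False}
  {p: True, x: True, m: False, l: False}
  {p: True, x: False, m: False, l: False}
  {x: True, p: False, m: False, l: False}
  {x: False, p: False, m: False, l: False}
  {p: True, l: True, m: True, x: True}
  {p: True, l: True, m: True, x: False}
  {l: True, m: True, x: True, p: False}
  {l: True, m: True, x: False, p: False}
  {p: True, m: True, x: True, l: False}


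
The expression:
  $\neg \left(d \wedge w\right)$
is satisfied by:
  {w: False, d: False}
  {d: True, w: False}
  {w: True, d: False}


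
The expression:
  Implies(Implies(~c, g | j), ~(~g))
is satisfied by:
  {g: True, c: False, j: False}
  {j: True, g: True, c: False}
  {g: True, c: True, j: False}
  {j: True, g: True, c: True}
  {j: False, c: False, g: False}


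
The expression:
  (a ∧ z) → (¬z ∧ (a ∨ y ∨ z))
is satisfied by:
  {z: False, a: False}
  {a: True, z: False}
  {z: True, a: False}


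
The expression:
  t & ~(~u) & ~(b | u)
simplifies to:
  False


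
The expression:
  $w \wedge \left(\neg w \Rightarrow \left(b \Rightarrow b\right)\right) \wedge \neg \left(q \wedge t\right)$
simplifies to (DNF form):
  $\left(w \wedge \neg q\right) \vee \left(w \wedge \neg t\right)$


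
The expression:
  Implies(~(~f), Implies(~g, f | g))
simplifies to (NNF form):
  True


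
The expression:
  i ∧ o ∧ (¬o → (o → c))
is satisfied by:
  {i: True, o: True}


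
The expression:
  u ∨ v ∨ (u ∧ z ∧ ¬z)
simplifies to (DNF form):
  u ∨ v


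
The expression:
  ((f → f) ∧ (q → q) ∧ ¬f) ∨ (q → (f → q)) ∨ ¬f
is always true.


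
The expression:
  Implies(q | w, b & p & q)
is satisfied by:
  {b: True, p: True, w: False, q: False}
  {b: True, p: False, w: False, q: False}
  {p: True, b: False, w: False, q: False}
  {b: False, p: False, w: False, q: False}
  {b: True, q: True, p: True, w: False}
  {b: True, q: True, w: True, p: True}


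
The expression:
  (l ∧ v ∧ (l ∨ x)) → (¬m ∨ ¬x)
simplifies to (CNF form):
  ¬l ∨ ¬m ∨ ¬v ∨ ¬x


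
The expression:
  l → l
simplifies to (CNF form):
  True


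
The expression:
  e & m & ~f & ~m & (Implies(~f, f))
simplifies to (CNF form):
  False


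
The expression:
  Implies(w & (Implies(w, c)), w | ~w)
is always true.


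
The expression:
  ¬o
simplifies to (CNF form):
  ¬o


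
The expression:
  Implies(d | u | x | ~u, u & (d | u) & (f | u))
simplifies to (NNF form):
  u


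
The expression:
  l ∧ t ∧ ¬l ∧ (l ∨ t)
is never true.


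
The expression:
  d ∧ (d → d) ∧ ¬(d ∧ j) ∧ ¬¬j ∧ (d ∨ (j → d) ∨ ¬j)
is never true.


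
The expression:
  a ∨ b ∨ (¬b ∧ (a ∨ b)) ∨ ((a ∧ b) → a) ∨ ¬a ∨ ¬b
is always true.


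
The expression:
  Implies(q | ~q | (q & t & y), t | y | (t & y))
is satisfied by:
  {y: True, t: True}
  {y: True, t: False}
  {t: True, y: False}


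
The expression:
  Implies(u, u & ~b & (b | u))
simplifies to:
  ~b | ~u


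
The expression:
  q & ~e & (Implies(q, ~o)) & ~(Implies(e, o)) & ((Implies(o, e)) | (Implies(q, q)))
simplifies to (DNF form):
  False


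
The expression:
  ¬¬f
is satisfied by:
  {f: True}


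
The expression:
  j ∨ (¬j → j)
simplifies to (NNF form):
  j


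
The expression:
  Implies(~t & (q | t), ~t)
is always true.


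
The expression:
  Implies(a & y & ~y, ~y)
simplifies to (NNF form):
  True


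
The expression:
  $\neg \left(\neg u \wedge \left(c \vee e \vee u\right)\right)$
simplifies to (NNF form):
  $u \vee \left(\neg c \wedge \neg e\right)$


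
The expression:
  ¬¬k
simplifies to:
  k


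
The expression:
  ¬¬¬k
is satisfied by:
  {k: False}


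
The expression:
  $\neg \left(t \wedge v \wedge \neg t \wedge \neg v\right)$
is always true.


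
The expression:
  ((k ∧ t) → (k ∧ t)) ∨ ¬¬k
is always true.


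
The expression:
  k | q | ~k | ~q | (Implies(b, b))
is always true.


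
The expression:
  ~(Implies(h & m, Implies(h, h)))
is never true.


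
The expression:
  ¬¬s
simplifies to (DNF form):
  s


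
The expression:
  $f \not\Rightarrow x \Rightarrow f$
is always true.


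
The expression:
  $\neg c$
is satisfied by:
  {c: False}


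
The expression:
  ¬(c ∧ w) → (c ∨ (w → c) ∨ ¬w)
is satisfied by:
  {c: True, w: False}
  {w: False, c: False}
  {w: True, c: True}


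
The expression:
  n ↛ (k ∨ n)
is never true.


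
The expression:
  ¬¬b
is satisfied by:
  {b: True}


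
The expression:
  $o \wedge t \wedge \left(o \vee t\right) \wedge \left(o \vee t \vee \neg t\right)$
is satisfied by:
  {t: True, o: True}


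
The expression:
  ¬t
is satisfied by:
  {t: False}


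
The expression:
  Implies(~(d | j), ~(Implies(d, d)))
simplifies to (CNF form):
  d | j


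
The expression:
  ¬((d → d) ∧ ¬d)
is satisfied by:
  {d: True}


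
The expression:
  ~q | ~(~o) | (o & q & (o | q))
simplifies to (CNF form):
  o | ~q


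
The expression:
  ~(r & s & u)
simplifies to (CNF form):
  ~r | ~s | ~u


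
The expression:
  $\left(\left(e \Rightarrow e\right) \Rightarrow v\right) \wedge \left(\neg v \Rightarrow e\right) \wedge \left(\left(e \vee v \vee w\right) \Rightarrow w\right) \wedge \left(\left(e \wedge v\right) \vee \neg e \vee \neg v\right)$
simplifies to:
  $v \wedge w$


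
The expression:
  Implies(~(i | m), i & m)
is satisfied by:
  {i: True, m: True}
  {i: True, m: False}
  {m: True, i: False}


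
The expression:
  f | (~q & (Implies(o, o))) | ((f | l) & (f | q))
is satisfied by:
  {l: True, f: True, q: False}
  {l: True, f: False, q: False}
  {f: True, l: False, q: False}
  {l: False, f: False, q: False}
  {q: True, l: True, f: True}
  {q: True, l: True, f: False}
  {q: True, f: True, l: False}


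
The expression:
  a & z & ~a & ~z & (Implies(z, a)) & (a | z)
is never true.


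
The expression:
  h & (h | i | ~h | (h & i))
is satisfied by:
  {h: True}


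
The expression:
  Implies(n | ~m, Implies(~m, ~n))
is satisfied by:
  {m: True, n: False}
  {n: False, m: False}
  {n: True, m: True}


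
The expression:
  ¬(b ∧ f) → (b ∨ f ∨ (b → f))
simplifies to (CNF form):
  True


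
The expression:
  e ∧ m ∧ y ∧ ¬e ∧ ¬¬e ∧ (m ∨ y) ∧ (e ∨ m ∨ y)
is never true.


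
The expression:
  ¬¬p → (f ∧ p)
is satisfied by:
  {f: True, p: False}
  {p: False, f: False}
  {p: True, f: True}


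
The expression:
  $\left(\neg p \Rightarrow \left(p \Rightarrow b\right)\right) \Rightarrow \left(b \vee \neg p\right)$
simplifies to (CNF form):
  $b \vee \neg p$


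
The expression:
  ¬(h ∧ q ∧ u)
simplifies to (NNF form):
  ¬h ∨ ¬q ∨ ¬u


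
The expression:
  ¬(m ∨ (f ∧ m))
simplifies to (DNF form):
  ¬m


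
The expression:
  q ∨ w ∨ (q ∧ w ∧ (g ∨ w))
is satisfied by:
  {q: True, w: True}
  {q: True, w: False}
  {w: True, q: False}


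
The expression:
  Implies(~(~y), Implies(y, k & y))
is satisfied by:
  {k: True, y: False}
  {y: False, k: False}
  {y: True, k: True}


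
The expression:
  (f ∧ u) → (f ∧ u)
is always true.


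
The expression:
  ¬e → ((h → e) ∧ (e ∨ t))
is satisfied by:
  {t: True, e: True, h: False}
  {e: True, h: False, t: False}
  {t: True, e: True, h: True}
  {e: True, h: True, t: False}
  {t: True, h: False, e: False}


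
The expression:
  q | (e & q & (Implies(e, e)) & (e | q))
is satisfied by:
  {q: True}


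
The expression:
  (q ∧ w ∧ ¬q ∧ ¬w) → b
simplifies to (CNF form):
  True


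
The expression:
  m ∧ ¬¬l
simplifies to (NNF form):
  l ∧ m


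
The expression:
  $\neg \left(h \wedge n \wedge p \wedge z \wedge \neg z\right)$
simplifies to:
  $\text{True}$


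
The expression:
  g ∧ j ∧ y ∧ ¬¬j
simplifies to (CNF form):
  g ∧ j ∧ y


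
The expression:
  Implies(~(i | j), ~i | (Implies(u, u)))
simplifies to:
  True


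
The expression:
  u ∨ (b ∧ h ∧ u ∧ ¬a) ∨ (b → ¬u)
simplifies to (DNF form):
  True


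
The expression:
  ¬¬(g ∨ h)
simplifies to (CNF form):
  g ∨ h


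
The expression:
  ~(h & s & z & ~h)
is always true.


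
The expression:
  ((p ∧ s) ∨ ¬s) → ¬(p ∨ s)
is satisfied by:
  {p: False}


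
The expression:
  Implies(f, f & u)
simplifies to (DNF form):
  u | ~f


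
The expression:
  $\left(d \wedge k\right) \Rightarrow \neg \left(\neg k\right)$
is always true.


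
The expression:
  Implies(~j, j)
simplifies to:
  j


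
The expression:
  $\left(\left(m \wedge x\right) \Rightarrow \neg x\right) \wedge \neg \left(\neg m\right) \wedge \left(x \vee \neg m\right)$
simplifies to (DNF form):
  $\text{False}$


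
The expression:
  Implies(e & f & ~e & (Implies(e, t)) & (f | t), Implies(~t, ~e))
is always true.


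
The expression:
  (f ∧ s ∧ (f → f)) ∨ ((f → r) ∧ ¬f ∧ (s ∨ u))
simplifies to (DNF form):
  s ∨ (u ∧ ¬f)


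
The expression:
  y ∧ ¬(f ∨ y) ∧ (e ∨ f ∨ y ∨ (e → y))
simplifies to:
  False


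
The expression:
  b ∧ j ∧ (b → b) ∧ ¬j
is never true.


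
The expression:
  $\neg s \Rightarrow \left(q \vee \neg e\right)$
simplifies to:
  $q \vee s \vee \neg e$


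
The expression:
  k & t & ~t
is never true.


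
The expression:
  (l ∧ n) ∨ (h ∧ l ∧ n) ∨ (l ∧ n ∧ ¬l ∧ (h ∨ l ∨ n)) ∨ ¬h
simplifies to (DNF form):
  (l ∧ n) ∨ ¬h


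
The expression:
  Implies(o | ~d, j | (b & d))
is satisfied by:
  {b: True, d: True, j: True, o: False}
  {d: True, j: True, o: False, b: False}
  {b: True, d: True, j: True, o: True}
  {d: True, j: True, o: True, b: False}
  {j: True, b: True, o: False, d: False}
  {j: True, b: False, o: False, d: False}
  {b: True, j: True, o: True, d: False}
  {j: True, o: True, b: False, d: False}
  {b: True, d: True, o: False, j: False}
  {d: True, b: False, o: False, j: False}
  {b: True, d: True, o: True, j: False}


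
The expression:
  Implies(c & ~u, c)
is always true.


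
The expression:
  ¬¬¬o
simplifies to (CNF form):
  ¬o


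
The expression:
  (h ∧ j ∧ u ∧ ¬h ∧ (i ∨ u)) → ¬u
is always true.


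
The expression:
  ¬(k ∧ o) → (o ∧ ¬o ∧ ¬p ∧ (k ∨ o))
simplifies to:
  k ∧ o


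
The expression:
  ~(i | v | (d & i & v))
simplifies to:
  ~i & ~v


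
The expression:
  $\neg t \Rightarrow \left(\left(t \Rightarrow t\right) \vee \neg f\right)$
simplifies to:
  $\text{True}$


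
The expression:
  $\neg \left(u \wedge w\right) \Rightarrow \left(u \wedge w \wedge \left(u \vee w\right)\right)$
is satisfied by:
  {u: True, w: True}


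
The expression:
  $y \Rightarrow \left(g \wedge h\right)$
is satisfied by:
  {h: True, g: True, y: False}
  {h: True, g: False, y: False}
  {g: True, h: False, y: False}
  {h: False, g: False, y: False}
  {y: True, h: True, g: True}


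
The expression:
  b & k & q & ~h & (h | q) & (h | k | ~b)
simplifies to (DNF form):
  b & k & q & ~h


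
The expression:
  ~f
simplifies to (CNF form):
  ~f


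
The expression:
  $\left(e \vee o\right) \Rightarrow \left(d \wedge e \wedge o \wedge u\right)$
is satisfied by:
  {d: True, u: True, o: False, e: False}
  {d: True, u: False, o: False, e: False}
  {u: True, e: False, d: False, o: False}
  {e: False, u: False, d: False, o: False}
  {e: True, o: True, d: True, u: True}


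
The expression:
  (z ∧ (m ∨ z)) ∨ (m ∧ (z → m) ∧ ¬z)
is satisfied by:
  {z: True, m: True}
  {z: True, m: False}
  {m: True, z: False}


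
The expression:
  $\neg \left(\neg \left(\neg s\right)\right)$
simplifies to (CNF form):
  $\neg s$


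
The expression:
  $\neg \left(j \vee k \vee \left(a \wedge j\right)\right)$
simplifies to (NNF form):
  $\neg j \wedge \neg k$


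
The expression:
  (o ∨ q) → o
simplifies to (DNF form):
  o ∨ ¬q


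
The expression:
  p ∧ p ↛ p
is never true.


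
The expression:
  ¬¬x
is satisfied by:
  {x: True}


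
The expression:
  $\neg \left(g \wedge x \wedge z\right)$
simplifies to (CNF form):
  $\neg g \vee \neg x \vee \neg z$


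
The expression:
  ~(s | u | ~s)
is never true.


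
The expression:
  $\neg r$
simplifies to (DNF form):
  $\neg r$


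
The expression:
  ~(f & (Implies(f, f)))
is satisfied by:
  {f: False}


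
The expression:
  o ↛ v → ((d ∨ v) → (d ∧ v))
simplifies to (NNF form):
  v ∨ ¬d ∨ ¬o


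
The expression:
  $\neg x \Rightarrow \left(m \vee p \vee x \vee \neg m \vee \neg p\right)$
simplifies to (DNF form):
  $\text{True}$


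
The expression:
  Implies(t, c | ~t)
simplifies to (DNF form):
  c | ~t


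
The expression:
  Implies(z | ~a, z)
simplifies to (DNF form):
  a | z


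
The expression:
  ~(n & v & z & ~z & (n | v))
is always true.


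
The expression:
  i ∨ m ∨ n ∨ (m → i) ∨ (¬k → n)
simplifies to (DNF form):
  True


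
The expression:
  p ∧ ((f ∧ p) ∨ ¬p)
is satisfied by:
  {p: True, f: True}


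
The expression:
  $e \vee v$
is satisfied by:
  {v: True, e: True}
  {v: True, e: False}
  {e: True, v: False}


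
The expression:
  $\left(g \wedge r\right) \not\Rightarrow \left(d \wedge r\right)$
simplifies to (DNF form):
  $g \wedge r \wedge \neg d$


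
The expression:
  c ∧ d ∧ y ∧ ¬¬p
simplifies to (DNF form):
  c ∧ d ∧ p ∧ y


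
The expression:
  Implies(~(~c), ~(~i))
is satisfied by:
  {i: True, c: False}
  {c: False, i: False}
  {c: True, i: True}


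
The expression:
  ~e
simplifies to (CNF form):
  ~e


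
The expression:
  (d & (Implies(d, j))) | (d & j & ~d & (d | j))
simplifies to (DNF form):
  d & j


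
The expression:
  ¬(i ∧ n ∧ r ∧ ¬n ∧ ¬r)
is always true.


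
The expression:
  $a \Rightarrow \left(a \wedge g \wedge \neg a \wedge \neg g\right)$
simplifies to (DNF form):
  $\neg a$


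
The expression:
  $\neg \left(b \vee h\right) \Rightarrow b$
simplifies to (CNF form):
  $b \vee h$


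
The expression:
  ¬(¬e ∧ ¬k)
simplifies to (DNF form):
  e ∨ k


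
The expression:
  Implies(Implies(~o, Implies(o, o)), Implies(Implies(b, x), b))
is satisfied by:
  {b: True}


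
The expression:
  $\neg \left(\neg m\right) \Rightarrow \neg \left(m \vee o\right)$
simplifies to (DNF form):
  $\neg m$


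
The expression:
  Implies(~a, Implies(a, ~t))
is always true.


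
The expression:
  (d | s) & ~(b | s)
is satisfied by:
  {d: True, b: False, s: False}


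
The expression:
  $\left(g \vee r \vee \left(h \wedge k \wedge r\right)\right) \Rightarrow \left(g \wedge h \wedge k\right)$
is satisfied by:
  {k: True, h: True, g: False, r: False}
  {k: True, h: False, g: False, r: False}
  {h: True, r: False, k: False, g: False}
  {r: False, h: False, k: False, g: False}
  {g: True, k: True, h: True, r: False}
  {r: True, g: True, k: True, h: True}


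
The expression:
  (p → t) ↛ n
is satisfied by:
  {t: True, n: False, p: False}
  {n: False, p: False, t: False}
  {t: True, p: True, n: False}


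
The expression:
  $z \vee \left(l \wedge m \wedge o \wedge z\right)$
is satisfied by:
  {z: True}


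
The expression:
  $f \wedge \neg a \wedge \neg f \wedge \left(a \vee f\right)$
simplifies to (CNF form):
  $\text{False}$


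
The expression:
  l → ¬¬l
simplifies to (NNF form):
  True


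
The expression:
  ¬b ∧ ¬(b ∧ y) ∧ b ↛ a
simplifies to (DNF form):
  False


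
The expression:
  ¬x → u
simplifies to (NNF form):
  u ∨ x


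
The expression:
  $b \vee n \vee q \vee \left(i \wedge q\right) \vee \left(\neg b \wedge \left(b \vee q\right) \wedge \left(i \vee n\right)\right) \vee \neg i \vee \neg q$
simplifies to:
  $\text{True}$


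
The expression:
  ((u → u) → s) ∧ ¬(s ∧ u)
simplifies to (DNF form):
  s ∧ ¬u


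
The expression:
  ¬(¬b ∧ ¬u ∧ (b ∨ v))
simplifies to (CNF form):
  b ∨ u ∨ ¬v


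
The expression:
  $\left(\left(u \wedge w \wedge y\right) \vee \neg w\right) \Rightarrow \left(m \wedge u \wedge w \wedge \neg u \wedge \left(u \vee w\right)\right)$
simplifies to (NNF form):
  $w \wedge \left(\neg u \vee \neg y\right)$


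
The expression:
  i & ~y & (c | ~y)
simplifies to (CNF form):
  i & ~y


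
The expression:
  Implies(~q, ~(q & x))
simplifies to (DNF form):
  True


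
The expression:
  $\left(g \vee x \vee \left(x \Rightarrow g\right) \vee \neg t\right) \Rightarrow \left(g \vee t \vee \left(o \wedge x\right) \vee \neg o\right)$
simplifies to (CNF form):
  $g \vee t \vee x \vee \neg o$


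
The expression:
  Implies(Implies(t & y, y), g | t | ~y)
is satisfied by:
  {t: True, g: True, y: False}
  {t: True, g: False, y: False}
  {g: True, t: False, y: False}
  {t: False, g: False, y: False}
  {y: True, t: True, g: True}
  {y: True, t: True, g: False}
  {y: True, g: True, t: False}


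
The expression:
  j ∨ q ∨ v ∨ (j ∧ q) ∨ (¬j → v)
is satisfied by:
  {q: True, v: True, j: True}
  {q: True, v: True, j: False}
  {q: True, j: True, v: False}
  {q: True, j: False, v: False}
  {v: True, j: True, q: False}
  {v: True, j: False, q: False}
  {j: True, v: False, q: False}


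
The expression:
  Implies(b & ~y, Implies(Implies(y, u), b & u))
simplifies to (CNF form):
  u | y | ~b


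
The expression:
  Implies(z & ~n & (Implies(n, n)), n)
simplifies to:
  n | ~z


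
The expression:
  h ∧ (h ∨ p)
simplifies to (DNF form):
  h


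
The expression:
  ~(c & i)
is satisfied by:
  {c: False, i: False}
  {i: True, c: False}
  {c: True, i: False}


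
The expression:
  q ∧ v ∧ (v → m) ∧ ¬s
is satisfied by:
  {m: True, q: True, v: True, s: False}


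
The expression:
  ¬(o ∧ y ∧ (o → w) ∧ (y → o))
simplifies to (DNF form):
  ¬o ∨ ¬w ∨ ¬y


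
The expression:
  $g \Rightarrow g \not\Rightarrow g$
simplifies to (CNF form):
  $\neg g$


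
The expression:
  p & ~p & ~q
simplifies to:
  False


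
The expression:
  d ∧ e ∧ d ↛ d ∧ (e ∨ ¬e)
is never true.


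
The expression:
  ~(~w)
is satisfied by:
  {w: True}


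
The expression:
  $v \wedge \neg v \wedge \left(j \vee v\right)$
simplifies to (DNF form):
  $\text{False}$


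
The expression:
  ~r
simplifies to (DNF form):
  ~r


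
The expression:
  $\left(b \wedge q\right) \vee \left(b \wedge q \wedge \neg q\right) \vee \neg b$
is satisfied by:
  {q: True, b: False}
  {b: False, q: False}
  {b: True, q: True}


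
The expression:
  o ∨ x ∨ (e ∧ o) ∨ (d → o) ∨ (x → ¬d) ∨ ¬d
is always true.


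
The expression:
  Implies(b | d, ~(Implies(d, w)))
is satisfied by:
  {w: False, d: False, b: False}
  {d: True, w: False, b: False}
  {b: True, d: True, w: False}
  {w: True, b: False, d: False}


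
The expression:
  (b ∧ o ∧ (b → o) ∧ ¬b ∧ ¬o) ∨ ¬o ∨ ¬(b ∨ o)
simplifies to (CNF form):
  ¬o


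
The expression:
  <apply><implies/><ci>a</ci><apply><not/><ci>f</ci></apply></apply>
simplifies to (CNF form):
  <apply><or/><apply><not/><ci>a</ci></apply><apply><not/><ci>f</ci></apply></apply>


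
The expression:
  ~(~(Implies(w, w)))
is always true.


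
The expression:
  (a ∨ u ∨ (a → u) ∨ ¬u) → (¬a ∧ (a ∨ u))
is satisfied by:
  {u: True, a: False}


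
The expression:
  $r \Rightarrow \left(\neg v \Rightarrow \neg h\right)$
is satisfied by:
  {v: True, h: False, r: False}
  {h: False, r: False, v: False}
  {r: True, v: True, h: False}
  {r: True, h: False, v: False}
  {v: True, h: True, r: False}
  {h: True, v: False, r: False}
  {r: True, h: True, v: True}


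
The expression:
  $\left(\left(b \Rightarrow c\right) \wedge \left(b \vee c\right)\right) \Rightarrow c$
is always true.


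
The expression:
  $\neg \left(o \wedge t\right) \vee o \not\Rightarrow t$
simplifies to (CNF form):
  $\neg o \vee \neg t$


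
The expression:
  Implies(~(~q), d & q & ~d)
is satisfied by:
  {q: False}


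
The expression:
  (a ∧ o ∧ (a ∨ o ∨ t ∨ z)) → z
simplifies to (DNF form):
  z ∨ ¬a ∨ ¬o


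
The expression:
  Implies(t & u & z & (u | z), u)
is always true.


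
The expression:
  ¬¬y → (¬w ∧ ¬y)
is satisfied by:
  {y: False}


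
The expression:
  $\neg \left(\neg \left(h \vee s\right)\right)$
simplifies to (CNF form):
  $h \vee s$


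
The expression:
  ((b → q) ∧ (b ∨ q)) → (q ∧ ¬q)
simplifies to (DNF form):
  ¬q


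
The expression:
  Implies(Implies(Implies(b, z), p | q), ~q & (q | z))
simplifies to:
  ~q & (z | ~b) & (z | ~p)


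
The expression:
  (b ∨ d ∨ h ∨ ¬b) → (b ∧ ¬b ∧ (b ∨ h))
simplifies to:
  False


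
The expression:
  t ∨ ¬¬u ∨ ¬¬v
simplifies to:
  t ∨ u ∨ v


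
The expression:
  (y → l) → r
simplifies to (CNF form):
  (r ∨ y) ∧ (r ∨ ¬l)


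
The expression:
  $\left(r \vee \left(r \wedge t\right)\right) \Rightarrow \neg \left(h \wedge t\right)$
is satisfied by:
  {h: False, t: False, r: False}
  {r: True, h: False, t: False}
  {t: True, h: False, r: False}
  {r: True, t: True, h: False}
  {h: True, r: False, t: False}
  {r: True, h: True, t: False}
  {t: True, h: True, r: False}


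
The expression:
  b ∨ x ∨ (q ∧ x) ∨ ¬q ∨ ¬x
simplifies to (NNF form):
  True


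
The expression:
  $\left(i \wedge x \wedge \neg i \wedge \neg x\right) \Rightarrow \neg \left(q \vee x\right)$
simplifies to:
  $\text{True}$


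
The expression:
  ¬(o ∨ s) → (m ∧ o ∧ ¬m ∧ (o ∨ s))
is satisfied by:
  {o: True, s: True}
  {o: True, s: False}
  {s: True, o: False}


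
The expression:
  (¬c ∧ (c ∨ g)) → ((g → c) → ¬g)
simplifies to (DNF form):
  True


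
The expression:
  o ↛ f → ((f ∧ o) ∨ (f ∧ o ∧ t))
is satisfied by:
  {f: True, o: False}
  {o: False, f: False}
  {o: True, f: True}


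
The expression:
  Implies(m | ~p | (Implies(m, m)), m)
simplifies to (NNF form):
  m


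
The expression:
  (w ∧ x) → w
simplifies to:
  True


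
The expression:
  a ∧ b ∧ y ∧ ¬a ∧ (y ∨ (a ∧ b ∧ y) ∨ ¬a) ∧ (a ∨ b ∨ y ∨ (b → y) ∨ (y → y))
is never true.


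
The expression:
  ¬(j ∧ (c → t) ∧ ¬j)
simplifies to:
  True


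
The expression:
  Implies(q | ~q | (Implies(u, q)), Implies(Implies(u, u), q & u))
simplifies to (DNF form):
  q & u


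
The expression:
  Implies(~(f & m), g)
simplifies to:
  g | (f & m)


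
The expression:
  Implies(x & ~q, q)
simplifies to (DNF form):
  q | ~x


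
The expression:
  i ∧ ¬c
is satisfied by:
  {i: True, c: False}


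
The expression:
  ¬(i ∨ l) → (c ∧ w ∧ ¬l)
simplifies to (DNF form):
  i ∨ l ∨ (c ∧ w)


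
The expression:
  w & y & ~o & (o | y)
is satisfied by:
  {w: True, y: True, o: False}


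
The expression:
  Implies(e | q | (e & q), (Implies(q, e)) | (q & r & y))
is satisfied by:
  {y: True, e: True, r: True, q: False}
  {y: True, e: True, r: False, q: False}
  {e: True, r: True, y: False, q: False}
  {e: True, y: False, r: False, q: False}
  {y: True, r: True, e: False, q: False}
  {y: True, r: False, e: False, q: False}
  {r: True, y: False, e: False, q: False}
  {y: False, r: False, e: False, q: False}
  {y: True, q: True, e: True, r: True}
  {y: True, q: True, e: True, r: False}
  {q: True, e: True, r: True, y: False}
  {q: True, e: True, r: False, y: False}
  {q: True, y: True, r: True, e: False}


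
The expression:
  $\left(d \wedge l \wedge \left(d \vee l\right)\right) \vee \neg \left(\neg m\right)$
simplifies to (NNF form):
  $m \vee \left(d \wedge l\right)$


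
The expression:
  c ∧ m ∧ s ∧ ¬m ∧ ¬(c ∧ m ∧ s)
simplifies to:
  False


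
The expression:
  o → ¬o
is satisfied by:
  {o: False}


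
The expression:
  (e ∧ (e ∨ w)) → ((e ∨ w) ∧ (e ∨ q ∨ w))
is always true.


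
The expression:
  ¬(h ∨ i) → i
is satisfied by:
  {i: True, h: True}
  {i: True, h: False}
  {h: True, i: False}


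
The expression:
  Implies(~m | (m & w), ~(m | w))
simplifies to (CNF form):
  ~w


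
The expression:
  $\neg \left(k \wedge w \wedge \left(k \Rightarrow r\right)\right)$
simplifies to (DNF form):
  $\neg k \vee \neg r \vee \neg w$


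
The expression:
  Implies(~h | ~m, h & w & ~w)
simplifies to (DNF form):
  h & m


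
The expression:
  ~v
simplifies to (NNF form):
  ~v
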